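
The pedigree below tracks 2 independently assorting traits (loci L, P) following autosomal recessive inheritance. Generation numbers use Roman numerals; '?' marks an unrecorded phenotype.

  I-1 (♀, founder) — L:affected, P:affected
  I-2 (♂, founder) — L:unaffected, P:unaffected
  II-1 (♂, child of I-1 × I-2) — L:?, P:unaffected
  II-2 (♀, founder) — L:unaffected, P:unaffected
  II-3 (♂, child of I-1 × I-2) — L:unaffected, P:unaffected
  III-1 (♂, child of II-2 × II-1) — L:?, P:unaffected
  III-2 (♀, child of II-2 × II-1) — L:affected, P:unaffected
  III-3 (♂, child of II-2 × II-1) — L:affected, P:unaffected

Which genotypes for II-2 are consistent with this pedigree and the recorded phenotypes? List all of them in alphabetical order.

L/I-1 aff ·: ll
L/I-2 un ·: LL|Ll
L/II-1 ? I-1×I-2: Ll|ll
L/II-2 un ·: Ll
L/II-3 un I-1×I-2: Ll
L/III-1 ? II-2×II-1: LL|Ll|ll
L/III-2 aff II-2×II-1: ll
L/III-3 aff II-2×II-1: ll
⇒ L over [I-1,I-2,II-1,II-2,II-3,III-1,III-2,III-3]: 8 consistent
P/I-1 aff ·: pp
P/I-2 un ·: PP|Pp
P/II-1 un I-1×I-2: Pp
P/II-2 un ·: PP|Pp
P/II-3 un I-1×I-2: Pp
P/III-1 un II-2×II-1: PP|Pp
P/III-2 un II-2×II-1: PP|Pp
P/III-3 un II-2×II-1: PP|Pp
⇒ P over [I-1,I-2,II-1,II-2,II-3,III-1,III-2,III-3]: 32 consistent

II-2 ∈ {Ll PP, Ll Pp}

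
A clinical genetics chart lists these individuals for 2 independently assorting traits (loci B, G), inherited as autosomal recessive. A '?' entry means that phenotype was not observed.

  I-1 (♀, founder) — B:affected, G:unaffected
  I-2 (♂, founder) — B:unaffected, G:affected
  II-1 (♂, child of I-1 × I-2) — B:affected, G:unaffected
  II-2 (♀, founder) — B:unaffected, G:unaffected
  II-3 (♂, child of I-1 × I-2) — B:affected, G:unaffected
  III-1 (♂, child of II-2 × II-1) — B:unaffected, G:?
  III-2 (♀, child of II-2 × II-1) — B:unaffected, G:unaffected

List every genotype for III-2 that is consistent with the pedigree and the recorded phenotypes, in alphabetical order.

B/I-1 aff ·: bb
B/I-2 un ·: Bb
B/II-1 aff I-1×I-2: bb
B/II-2 un ·: BB|Bb
B/II-3 aff I-1×I-2: bb
B/III-1 un II-2×II-1: Bb
B/III-2 un II-2×II-1: Bb
⇒ B over [I-1,I-2,II-1,II-2,II-3,III-1,III-2]: 2 consistent
G/I-1 un ·: GG|Gg
G/I-2 aff ·: gg
G/II-1 un I-1×I-2: Gg
G/II-2 un ·: GG|Gg
G/II-3 un I-1×I-2: Gg
G/III-1 ? II-2×II-1: GG|Gg|gg
G/III-2 un II-2×II-1: GG|Gg
⇒ G over [I-1,I-2,II-1,II-2,II-3,III-1,III-2]: 20 consistent

III-2 ∈ {Bb GG, Bb Gg}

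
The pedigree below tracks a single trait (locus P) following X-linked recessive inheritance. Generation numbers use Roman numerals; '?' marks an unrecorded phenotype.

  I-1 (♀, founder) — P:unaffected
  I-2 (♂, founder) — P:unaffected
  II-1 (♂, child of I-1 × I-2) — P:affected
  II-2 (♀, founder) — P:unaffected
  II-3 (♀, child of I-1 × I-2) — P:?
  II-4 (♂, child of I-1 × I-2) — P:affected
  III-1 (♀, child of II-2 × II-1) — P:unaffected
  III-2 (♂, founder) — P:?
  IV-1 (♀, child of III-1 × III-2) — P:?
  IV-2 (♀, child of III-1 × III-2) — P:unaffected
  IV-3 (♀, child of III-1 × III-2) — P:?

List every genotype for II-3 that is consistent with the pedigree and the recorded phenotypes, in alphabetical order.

II-3 ∈ {X^PX^P, X^PX^p}

P/I-1 un ·: X^PX^p
P/I-2 un ·: X^PY
P/II-1 aff I-1×I-2: X^pY
P/II-2 un ·: X^PX^P|X^PX^p
P/II-3 ? I-1×I-2: X^PX^P|X^PX^p
P/II-4 aff I-1×I-2: X^pY
P/III-1 un II-2×II-1: X^PX^p
P/III-2 ? ·: X^PY|X^pY
P/IV-1 ? III-1×III-2: X^PX^P|X^PX^p|X^pX^p
P/IV-2 un III-1×III-2: X^PX^P|X^PX^p
P/IV-3 ? III-1×III-2: X^PX^P|X^PX^p|X^pX^p
⇒ P over [I-1,I-2,II-1,II-2,II-3,II-4,III-1,III-2,IV-1,IV-2,IV-3]: 48 consistent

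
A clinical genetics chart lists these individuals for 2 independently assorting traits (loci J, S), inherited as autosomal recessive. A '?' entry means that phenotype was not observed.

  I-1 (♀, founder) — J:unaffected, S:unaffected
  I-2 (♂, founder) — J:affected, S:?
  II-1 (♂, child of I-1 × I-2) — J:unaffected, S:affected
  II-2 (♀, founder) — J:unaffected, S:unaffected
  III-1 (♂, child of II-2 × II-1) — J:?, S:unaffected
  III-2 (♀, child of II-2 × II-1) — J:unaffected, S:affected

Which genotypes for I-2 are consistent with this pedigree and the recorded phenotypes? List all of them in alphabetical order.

J/I-1 un ·: JJ|Jj
J/I-2 aff ·: jj
J/II-1 un I-1×I-2: Jj
J/II-2 un ·: JJ|Jj
J/III-1 ? II-2×II-1: JJ|Jj|jj
J/III-2 un II-2×II-1: JJ|Jj
⇒ J over [I-1,I-2,II-1,II-2,III-1,III-2]: 20 consistent
S/I-1 un ·: Ss
S/I-2 ? ·: Ss|ss
S/II-1 aff I-1×I-2: ss
S/II-2 un ·: Ss
S/III-1 un II-2×II-1: Ss
S/III-2 aff II-2×II-1: ss
⇒ S over [I-1,I-2,II-1,II-2,III-1,III-2]: 2 consistent

I-2 ∈ {jj Ss, jj ss}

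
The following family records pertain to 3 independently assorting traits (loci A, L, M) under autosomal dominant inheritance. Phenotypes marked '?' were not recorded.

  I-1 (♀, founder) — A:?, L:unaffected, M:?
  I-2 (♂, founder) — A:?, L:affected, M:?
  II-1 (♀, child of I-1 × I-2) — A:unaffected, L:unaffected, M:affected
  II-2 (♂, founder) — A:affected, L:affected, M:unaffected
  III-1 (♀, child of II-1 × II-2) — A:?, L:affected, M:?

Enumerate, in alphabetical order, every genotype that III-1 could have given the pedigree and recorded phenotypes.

A/I-1 ? ·: aa|Aa
A/I-2 ? ·: aa|Aa
A/II-1 un I-1×I-2: aa
A/II-2 aff ·: Aa|AA
A/III-1 ? II-1×II-2: aa|Aa
⇒ A over [I-1,I-2,II-1,II-2,III-1]: 12 consistent
L/I-1 un ·: ll
L/I-2 aff ·: Ll
L/II-1 un I-1×I-2: ll
L/II-2 aff ·: Ll|LL
L/III-1 aff II-1×II-2: Ll
⇒ L over [I-1,I-2,II-1,II-2,III-1]: 2 consistent
M/I-1 ? ·: mm|Mm|MM
M/I-2 ? ·: mm|Mm|MM
M/II-1 aff I-1×I-2: Mm|MM
M/II-2 un ·: mm
M/III-1 ? II-1×II-2: mm|Mm
⇒ M over [I-1,I-2,II-1,II-2,III-1]: 18 consistent

III-1 ∈ {Aa Ll Mm, Aa Ll mm, aa Ll Mm, aa Ll mm}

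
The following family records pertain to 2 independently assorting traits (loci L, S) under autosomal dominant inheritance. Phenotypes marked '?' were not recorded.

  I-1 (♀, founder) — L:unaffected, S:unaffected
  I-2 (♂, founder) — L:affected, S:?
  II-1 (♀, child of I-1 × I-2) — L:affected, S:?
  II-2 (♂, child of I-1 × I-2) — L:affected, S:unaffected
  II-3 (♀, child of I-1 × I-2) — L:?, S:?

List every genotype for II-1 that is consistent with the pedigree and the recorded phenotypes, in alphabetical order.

L/I-1 un ·: ll
L/I-2 aff ·: Ll|LL
L/II-1 aff I-1×I-2: Ll
L/II-2 aff I-1×I-2: Ll
L/II-3 ? I-1×I-2: ll|Ll
⇒ L over [I-1,I-2,II-1,II-2,II-3]: 3 consistent
S/I-1 un ·: ss
S/I-2 ? ·: ss|Ss
S/II-1 ? I-1×I-2: ss|Ss
S/II-2 un I-1×I-2: ss
S/II-3 ? I-1×I-2: ss|Ss
⇒ S over [I-1,I-2,II-1,II-2,II-3]: 5 consistent

II-1 ∈ {Ll Ss, Ll ss}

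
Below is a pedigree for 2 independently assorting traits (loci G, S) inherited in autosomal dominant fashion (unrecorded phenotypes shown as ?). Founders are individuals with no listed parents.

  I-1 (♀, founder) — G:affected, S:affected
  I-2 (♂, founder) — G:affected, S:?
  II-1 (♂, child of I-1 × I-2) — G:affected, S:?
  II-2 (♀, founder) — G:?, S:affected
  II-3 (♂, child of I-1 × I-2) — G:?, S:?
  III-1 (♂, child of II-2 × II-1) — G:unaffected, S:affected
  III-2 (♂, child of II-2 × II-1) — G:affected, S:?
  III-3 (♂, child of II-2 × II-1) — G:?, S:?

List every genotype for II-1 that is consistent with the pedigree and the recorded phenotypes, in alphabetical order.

G/I-1 aff ·: Gg|GG
G/I-2 aff ·: Gg|GG
G/II-1 aff I-1×I-2: Gg
G/II-2 ? ·: gg|Gg
G/II-3 ? I-1×I-2: gg|Gg|GG
G/III-1 un II-2×II-1: gg
G/III-2 aff II-2×II-1: Gg|GG
G/III-3 ? II-2×II-1: gg|Gg|GG
⇒ G over [I-1,I-2,II-1,II-2,II-3,III-1,III-2,III-3]: 56 consistent
S/I-1 aff ·: Ss|SS
S/I-2 ? ·: ss|Ss|SS
S/II-1 ? I-1×I-2: ss|Ss|SS
S/II-2 aff ·: Ss|SS
S/II-3 ? I-1×I-2: ss|Ss|SS
S/III-1 aff II-2×II-1: Ss|SS
S/III-2 ? II-2×II-1: ss|Ss|SS
S/III-3 ? II-2×II-1: ss|Ss|SS
⇒ S over [I-1,I-2,II-1,II-2,II-3,III-1,III-2,III-3]: 357 consistent

II-1 ∈ {Gg SS, Gg Ss, Gg ss}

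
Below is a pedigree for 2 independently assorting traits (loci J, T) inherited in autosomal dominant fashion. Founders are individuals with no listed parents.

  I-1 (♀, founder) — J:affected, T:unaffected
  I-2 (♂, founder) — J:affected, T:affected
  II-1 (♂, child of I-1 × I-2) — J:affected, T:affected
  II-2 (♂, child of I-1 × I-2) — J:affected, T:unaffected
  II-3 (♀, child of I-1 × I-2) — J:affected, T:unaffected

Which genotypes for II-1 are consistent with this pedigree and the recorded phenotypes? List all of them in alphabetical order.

II-1 ∈ {JJ Tt, Jj Tt}

J/I-1 aff ·: Jj|JJ
J/I-2 aff ·: Jj|JJ
J/II-1 aff I-1×I-2: Jj|JJ
J/II-2 aff I-1×I-2: Jj|JJ
J/II-3 aff I-1×I-2: Jj|JJ
⇒ J over [I-1,I-2,II-1,II-2,II-3]: 25 consistent
T/I-1 un ·: tt
T/I-2 aff ·: Tt
T/II-1 aff I-1×I-2: Tt
T/II-2 un I-1×I-2: tt
T/II-3 un I-1×I-2: tt
⇒ T over [I-1,I-2,II-1,II-2,II-3]: 1 consistent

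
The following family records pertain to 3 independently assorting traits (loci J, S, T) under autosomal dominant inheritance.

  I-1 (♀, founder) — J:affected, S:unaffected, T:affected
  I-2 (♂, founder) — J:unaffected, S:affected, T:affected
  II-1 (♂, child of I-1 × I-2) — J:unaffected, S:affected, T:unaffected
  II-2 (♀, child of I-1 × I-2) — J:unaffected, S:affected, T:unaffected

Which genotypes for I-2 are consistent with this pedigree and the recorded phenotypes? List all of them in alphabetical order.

J/I-1 aff ·: Jj
J/I-2 un ·: jj
J/II-1 un I-1×I-2: jj
J/II-2 un I-1×I-2: jj
⇒ J over [I-1,I-2,II-1,II-2]: 1 consistent
S/I-1 un ·: ss
S/I-2 aff ·: Ss|SS
S/II-1 aff I-1×I-2: Ss
S/II-2 aff I-1×I-2: Ss
⇒ S over [I-1,I-2,II-1,II-2]: 2 consistent
T/I-1 aff ·: Tt
T/I-2 aff ·: Tt
T/II-1 un I-1×I-2: tt
T/II-2 un I-1×I-2: tt
⇒ T over [I-1,I-2,II-1,II-2]: 1 consistent

I-2 ∈ {jj SS Tt, jj Ss Tt}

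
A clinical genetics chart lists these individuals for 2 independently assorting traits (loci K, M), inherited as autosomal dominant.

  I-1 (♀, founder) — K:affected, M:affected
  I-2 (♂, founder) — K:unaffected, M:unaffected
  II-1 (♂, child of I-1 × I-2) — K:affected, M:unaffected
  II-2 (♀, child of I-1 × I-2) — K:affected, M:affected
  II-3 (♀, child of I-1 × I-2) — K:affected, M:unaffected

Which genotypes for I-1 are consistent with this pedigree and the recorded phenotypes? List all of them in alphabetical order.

K/I-1 aff ·: Kk|KK
K/I-2 un ·: kk
K/II-1 aff I-1×I-2: Kk
K/II-2 aff I-1×I-2: Kk
K/II-3 aff I-1×I-2: Kk
⇒ K over [I-1,I-2,II-1,II-2,II-3]: 2 consistent
M/I-1 aff ·: Mm
M/I-2 un ·: mm
M/II-1 un I-1×I-2: mm
M/II-2 aff I-1×I-2: Mm
M/II-3 un I-1×I-2: mm
⇒ M over [I-1,I-2,II-1,II-2,II-3]: 1 consistent

I-1 ∈ {KK Mm, Kk Mm}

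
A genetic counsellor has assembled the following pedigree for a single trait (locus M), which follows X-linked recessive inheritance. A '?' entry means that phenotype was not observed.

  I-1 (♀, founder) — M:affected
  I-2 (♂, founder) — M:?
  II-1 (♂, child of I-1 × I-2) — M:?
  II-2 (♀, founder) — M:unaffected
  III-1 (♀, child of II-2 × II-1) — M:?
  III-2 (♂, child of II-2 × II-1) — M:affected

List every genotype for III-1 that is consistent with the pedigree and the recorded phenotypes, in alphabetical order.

M/I-1 aff ·: X^mX^m
M/I-2 ? ·: X^MY|X^mY
M/II-1 ? I-1×I-2: X^mY
M/II-2 un ·: X^MX^m
M/III-1 ? II-2×II-1: X^MX^m|X^mX^m
M/III-2 aff II-2×II-1: X^mY
⇒ M over [I-1,I-2,II-1,II-2,III-1,III-2]: 4 consistent

III-1 ∈ {X^MX^m, X^mX^m}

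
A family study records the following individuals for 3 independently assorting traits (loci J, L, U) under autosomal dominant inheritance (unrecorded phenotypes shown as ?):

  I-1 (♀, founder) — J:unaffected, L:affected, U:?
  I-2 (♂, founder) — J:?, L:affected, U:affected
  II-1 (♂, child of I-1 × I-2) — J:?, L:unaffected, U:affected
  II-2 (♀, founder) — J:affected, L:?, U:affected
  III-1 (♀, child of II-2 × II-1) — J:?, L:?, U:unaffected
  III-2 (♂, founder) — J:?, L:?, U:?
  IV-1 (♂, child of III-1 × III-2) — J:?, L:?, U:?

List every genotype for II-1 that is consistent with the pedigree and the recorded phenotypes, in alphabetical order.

J/I-1 un ·: jj
J/I-2 ? ·: jj|Jj|JJ
J/II-1 ? I-1×I-2: jj|Jj
J/II-2 aff ·: Jj|JJ
J/III-1 ? II-2×II-1: jj|Jj|JJ
J/III-2 ? ·: jj|Jj|JJ
J/IV-1 ? III-1×III-2: jj|Jj|JJ
⇒ J over [I-1,I-2,II-1,II-2,III-1,III-2,IV-1]: 88 consistent
L/I-1 aff ·: Ll
L/I-2 aff ·: Ll
L/II-1 un I-1×I-2: ll
L/II-2 ? ·: ll|Ll|LL
L/III-1 ? II-2×II-1: ll|Ll
L/III-2 ? ·: ll|Ll|LL
L/IV-1 ? III-1×III-2: ll|Ll|LL
⇒ L over [I-1,I-2,II-1,II-2,III-1,III-2,IV-1]: 22 consistent
U/I-1 ? ·: uu|Uu|UU
U/I-2 aff ·: Uu|UU
U/II-1 aff I-1×I-2: Uu
U/II-2 aff ·: Uu
U/III-1 un II-2×II-1: uu
U/III-2 ? ·: uu|Uu|UU
U/IV-1 ? III-1×III-2: uu|Uu
⇒ U over [I-1,I-2,II-1,II-2,III-1,III-2,IV-1]: 20 consistent

II-1 ∈ {Jj ll Uu, jj ll Uu}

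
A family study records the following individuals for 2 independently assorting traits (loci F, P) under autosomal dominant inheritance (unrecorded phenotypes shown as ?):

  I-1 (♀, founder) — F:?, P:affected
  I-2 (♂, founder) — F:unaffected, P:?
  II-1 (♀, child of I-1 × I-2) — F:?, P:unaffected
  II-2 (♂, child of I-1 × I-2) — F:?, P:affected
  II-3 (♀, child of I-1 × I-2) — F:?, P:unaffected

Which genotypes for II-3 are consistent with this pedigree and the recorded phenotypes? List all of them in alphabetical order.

II-3 ∈ {Ff pp, ff pp}

F/I-1 ? ·: ff|Ff|FF
F/I-2 un ·: ff
F/II-1 ? I-1×I-2: ff|Ff
F/II-2 ? I-1×I-2: ff|Ff
F/II-3 ? I-1×I-2: ff|Ff
⇒ F over [I-1,I-2,II-1,II-2,II-3]: 10 consistent
P/I-1 aff ·: Pp
P/I-2 ? ·: pp|Pp
P/II-1 un I-1×I-2: pp
P/II-2 aff I-1×I-2: Pp|PP
P/II-3 un I-1×I-2: pp
⇒ P over [I-1,I-2,II-1,II-2,II-3]: 3 consistent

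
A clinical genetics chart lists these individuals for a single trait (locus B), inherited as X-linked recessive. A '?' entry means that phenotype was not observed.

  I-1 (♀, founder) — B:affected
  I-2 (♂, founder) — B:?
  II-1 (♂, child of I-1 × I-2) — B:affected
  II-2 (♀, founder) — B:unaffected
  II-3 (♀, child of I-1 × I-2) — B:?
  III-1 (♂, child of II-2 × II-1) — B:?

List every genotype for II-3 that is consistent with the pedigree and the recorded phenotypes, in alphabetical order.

B/I-1 aff ·: X^bX^b
B/I-2 ? ·: X^BY|X^bY
B/II-1 aff I-1×I-2: X^bY
B/II-2 un ·: X^BX^B|X^BX^b
B/II-3 ? I-1×I-2: X^BX^b|X^bX^b
B/III-1 ? II-2×II-1: X^BY|X^bY
⇒ B over [I-1,I-2,II-1,II-2,II-3,III-1]: 6 consistent

II-3 ∈ {X^BX^b, X^bX^b}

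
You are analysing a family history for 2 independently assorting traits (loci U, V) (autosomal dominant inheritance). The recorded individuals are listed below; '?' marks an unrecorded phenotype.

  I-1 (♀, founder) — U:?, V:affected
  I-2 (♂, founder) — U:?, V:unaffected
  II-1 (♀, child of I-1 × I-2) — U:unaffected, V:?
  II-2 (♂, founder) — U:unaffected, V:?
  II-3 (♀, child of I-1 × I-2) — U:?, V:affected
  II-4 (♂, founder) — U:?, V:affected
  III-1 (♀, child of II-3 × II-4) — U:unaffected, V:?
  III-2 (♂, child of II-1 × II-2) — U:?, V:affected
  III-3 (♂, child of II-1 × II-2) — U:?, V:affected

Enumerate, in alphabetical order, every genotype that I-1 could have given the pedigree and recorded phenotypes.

I-1 ∈ {Uu VV, Uu Vv, uu VV, uu Vv}

U/I-1 ? ·: uu|Uu
U/I-2 ? ·: uu|Uu
U/II-1 un I-1×I-2: uu
U/II-2 un ·: uu
U/II-3 ? I-1×I-2: uu|Uu
U/II-4 ? ·: uu|Uu
U/III-1 un II-3×II-4: uu
U/III-2 ? II-1×II-2: uu
U/III-3 ? II-1×II-2: uu
⇒ U over [I-1,I-2,II-1,II-2,II-3,II-4,III-1,III-2,III-3]: 14 consistent
V/I-1 aff ·: Vv|VV
V/I-2 un ·: vv
V/II-1 ? I-1×I-2: vv|Vv
V/II-2 ? ·: vv|Vv|VV
V/II-3 aff I-1×I-2: Vv
V/II-4 aff ·: Vv|VV
V/III-1 ? II-3×II-4: vv|Vv|VV
V/III-2 aff II-1×II-2: Vv|VV
V/III-3 aff II-1×II-2: Vv|VV
⇒ V over [I-1,I-2,II-1,II-2,II-3,II-4,III-1,III-2,III-3]: 100 consistent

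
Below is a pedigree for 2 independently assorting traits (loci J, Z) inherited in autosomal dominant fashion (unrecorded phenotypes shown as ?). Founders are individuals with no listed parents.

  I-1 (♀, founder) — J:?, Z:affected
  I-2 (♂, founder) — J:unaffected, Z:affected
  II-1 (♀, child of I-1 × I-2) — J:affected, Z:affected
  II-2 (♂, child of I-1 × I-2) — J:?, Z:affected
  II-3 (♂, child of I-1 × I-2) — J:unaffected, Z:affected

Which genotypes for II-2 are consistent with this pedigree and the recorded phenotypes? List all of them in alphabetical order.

J/I-1 ? ·: Jj
J/I-2 un ·: jj
J/II-1 aff I-1×I-2: Jj
J/II-2 ? I-1×I-2: jj|Jj
J/II-3 un I-1×I-2: jj
⇒ J over [I-1,I-2,II-1,II-2,II-3]: 2 consistent
Z/I-1 aff ·: Zz|ZZ
Z/I-2 aff ·: Zz|ZZ
Z/II-1 aff I-1×I-2: Zz|ZZ
Z/II-2 aff I-1×I-2: Zz|ZZ
Z/II-3 aff I-1×I-2: Zz|ZZ
⇒ Z over [I-1,I-2,II-1,II-2,II-3]: 25 consistent

II-2 ∈ {Jj ZZ, Jj Zz, jj ZZ, jj Zz}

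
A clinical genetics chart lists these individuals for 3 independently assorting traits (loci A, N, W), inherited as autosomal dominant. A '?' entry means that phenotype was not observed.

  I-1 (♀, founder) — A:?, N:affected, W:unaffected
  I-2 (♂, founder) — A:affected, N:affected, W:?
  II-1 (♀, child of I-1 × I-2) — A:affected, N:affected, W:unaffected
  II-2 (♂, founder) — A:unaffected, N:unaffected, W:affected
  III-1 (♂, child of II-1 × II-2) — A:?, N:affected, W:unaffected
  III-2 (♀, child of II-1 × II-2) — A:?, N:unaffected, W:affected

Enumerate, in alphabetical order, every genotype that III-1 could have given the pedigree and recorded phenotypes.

III-1 ∈ {Aa Nn ww, aa Nn ww}

A/I-1 ? ·: aa|Aa|AA
A/I-2 aff ·: Aa|AA
A/II-1 aff I-1×I-2: Aa|AA
A/II-2 un ·: aa
A/III-1 ? II-1×II-2: aa|Aa
A/III-2 ? II-1×II-2: aa|Aa
⇒ A over [I-1,I-2,II-1,II-2,III-1,III-2]: 24 consistent
N/I-1 aff ·: Nn|NN
N/I-2 aff ·: Nn|NN
N/II-1 aff I-1×I-2: Nn
N/II-2 un ·: nn
N/III-1 aff II-1×II-2: Nn
N/III-2 un II-1×II-2: nn
⇒ N over [I-1,I-2,II-1,II-2,III-1,III-2]: 3 consistent
W/I-1 un ·: ww
W/I-2 ? ·: ww|Ww
W/II-1 un I-1×I-2: ww
W/II-2 aff ·: Ww
W/III-1 un II-1×II-2: ww
W/III-2 aff II-1×II-2: Ww
⇒ W over [I-1,I-2,II-1,II-2,III-1,III-2]: 2 consistent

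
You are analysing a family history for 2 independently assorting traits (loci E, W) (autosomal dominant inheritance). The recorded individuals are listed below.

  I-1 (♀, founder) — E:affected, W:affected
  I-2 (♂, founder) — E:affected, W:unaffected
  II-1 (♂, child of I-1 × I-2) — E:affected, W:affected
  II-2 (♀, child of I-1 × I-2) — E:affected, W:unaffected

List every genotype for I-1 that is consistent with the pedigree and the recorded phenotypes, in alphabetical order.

E/I-1 aff ·: Ee|EE
E/I-2 aff ·: Ee|EE
E/II-1 aff I-1×I-2: Ee|EE
E/II-2 aff I-1×I-2: Ee|EE
⇒ E over [I-1,I-2,II-1,II-2]: 13 consistent
W/I-1 aff ·: Ww
W/I-2 un ·: ww
W/II-1 aff I-1×I-2: Ww
W/II-2 un I-1×I-2: ww
⇒ W over [I-1,I-2,II-1,II-2]: 1 consistent

I-1 ∈ {EE Ww, Ee Ww}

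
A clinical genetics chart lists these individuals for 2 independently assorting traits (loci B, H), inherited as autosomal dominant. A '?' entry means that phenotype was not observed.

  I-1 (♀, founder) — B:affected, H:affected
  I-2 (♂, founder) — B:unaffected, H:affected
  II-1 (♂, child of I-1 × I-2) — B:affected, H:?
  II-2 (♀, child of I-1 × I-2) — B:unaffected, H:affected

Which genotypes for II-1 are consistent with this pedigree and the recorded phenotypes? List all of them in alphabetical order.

B/I-1 aff ·: Bb
B/I-2 un ·: bb
B/II-1 aff I-1×I-2: Bb
B/II-2 un I-1×I-2: bb
⇒ B over [I-1,I-2,II-1,II-2]: 1 consistent
H/I-1 aff ·: Hh|HH
H/I-2 aff ·: Hh|HH
H/II-1 ? I-1×I-2: hh|Hh|HH
H/II-2 aff I-1×I-2: Hh|HH
⇒ H over [I-1,I-2,II-1,II-2]: 15 consistent

II-1 ∈ {Bb HH, Bb Hh, Bb hh}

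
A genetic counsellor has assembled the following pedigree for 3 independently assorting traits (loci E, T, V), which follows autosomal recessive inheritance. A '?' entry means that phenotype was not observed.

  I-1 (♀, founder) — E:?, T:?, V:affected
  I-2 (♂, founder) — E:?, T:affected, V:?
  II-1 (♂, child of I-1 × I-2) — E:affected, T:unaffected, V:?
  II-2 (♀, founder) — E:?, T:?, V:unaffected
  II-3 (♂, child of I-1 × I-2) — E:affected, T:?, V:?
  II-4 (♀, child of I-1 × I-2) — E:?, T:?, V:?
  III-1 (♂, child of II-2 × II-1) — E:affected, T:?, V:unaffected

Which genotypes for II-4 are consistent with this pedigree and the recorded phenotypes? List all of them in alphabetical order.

E/I-1 ? ·: Ee|ee
E/I-2 ? ·: Ee|ee
E/II-1 aff I-1×I-2: ee
E/II-2 ? ·: Ee|ee
E/II-3 aff I-1×I-2: ee
E/II-4 ? I-1×I-2: EE|Ee|ee
E/III-1 aff II-2×II-1: ee
⇒ E over [I-1,I-2,II-1,II-2,II-3,II-4,III-1]: 16 consistent
T/I-1 ? ·: TT|Tt
T/I-2 aff ·: tt
T/II-1 un I-1×I-2: Tt
T/II-2 ? ·: TT|Tt|tt
T/II-3 ? I-1×I-2: Tt|tt
T/II-4 ? I-1×I-2: Tt|tt
T/III-1 ? II-2×II-1: TT|Tt|tt
⇒ T over [I-1,I-2,II-1,II-2,II-3,II-4,III-1]: 35 consistent
V/I-1 aff ·: vv
V/I-2 ? ·: VV|Vv|vv
V/II-1 ? I-1×I-2: Vv|vv
V/II-2 un ·: VV|Vv
V/II-3 ? I-1×I-2: Vv|vv
V/II-4 ? I-1×I-2: Vv|vv
V/III-1 un II-2×II-1: VV|Vv
⇒ V over [I-1,I-2,II-1,II-2,II-3,II-4,III-1]: 30 consistent

II-4 ∈ {EE Tt Vv, EE Tt vv, EE tt Vv, EE tt vv, Ee Tt Vv, Ee Tt vv, Ee tt Vv, Ee tt vv, ee Tt Vv, ee Tt vv, ee tt Vv, ee tt vv}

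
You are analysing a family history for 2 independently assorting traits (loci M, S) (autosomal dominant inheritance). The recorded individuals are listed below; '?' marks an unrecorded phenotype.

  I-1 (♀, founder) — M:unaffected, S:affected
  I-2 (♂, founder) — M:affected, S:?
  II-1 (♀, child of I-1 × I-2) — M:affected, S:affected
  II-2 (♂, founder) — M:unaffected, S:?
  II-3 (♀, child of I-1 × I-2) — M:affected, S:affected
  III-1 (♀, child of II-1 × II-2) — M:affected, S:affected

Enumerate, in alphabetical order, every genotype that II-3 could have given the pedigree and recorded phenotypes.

II-3 ∈ {Mm SS, Mm Ss}

M/I-1 un ·: mm
M/I-2 aff ·: Mm|MM
M/II-1 aff I-1×I-2: Mm
M/II-2 un ·: mm
M/II-3 aff I-1×I-2: Mm
M/III-1 aff II-1×II-2: Mm
⇒ M over [I-1,I-2,II-1,II-2,II-3,III-1]: 2 consistent
S/I-1 aff ·: Ss|SS
S/I-2 ? ·: ss|Ss|SS
S/II-1 aff I-1×I-2: Ss|SS
S/II-2 ? ·: ss|Ss|SS
S/II-3 aff I-1×I-2: Ss|SS
S/III-1 aff II-1×II-2: Ss|SS
⇒ S over [I-1,I-2,II-1,II-2,II-3,III-1]: 68 consistent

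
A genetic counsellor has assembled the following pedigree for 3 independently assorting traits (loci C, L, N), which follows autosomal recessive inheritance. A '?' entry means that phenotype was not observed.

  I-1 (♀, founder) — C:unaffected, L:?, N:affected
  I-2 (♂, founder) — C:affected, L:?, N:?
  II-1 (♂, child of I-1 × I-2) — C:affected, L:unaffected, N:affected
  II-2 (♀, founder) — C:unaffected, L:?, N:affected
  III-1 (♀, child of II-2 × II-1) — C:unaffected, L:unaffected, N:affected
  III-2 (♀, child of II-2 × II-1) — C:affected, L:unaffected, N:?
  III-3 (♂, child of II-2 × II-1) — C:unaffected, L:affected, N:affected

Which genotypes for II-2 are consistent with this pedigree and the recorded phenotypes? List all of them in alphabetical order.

II-2 ∈ {Cc Ll nn, Cc ll nn}

C/I-1 un ·: Cc
C/I-2 aff ·: cc
C/II-1 aff I-1×I-2: cc
C/II-2 un ·: Cc
C/III-1 un II-2×II-1: Cc
C/III-2 aff II-2×II-1: cc
C/III-3 un II-2×II-1: Cc
⇒ C over [I-1,I-2,II-1,II-2,III-1,III-2,III-3]: 1 consistent
L/I-1 ? ·: LL|Ll|ll
L/I-2 ? ·: LL|Ll|ll
L/II-1 un I-1×I-2: Ll
L/II-2 ? ·: Ll|ll
L/III-1 un II-2×II-1: LL|Ll
L/III-2 un II-2×II-1: LL|Ll
L/III-3 aff II-2×II-1: ll
⇒ L over [I-1,I-2,II-1,II-2,III-1,III-2,III-3]: 35 consistent
N/I-1 aff ·: nn
N/I-2 ? ·: Nn|nn
N/II-1 aff I-1×I-2: nn
N/II-2 aff ·: nn
N/III-1 aff II-2×II-1: nn
N/III-2 ? II-2×II-1: nn
N/III-3 aff II-2×II-1: nn
⇒ N over [I-1,I-2,II-1,II-2,III-1,III-2,III-3]: 2 consistent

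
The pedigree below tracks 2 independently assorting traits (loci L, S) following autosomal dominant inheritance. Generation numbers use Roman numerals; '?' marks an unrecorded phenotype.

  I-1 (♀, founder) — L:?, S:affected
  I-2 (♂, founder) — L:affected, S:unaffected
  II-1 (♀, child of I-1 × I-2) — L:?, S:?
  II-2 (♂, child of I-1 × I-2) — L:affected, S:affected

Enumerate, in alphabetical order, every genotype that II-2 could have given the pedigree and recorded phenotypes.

L/I-1 ? ·: ll|Ll|LL
L/I-2 aff ·: Ll|LL
L/II-1 ? I-1×I-2: ll|Ll|LL
L/II-2 aff I-1×I-2: Ll|LL
⇒ L over [I-1,I-2,II-1,II-2]: 18 consistent
S/I-1 aff ·: Ss|SS
S/I-2 un ·: ss
S/II-1 ? I-1×I-2: ss|Ss
S/II-2 aff I-1×I-2: Ss
⇒ S over [I-1,I-2,II-1,II-2]: 3 consistent

II-2 ∈ {LL Ss, Ll Ss}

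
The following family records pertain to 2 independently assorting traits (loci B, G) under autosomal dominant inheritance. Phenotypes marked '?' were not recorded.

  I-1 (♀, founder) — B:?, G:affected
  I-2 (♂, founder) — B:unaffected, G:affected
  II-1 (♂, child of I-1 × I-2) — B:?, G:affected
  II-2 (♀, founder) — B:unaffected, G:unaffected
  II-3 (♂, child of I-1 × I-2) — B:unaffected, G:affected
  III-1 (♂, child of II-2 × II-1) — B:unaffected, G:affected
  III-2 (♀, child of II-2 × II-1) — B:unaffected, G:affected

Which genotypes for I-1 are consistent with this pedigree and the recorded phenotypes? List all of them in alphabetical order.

B/I-1 ? ·: bb|Bb
B/I-2 un ·: bb
B/II-1 ? I-1×I-2: bb|Bb
B/II-2 un ·: bb
B/II-3 un I-1×I-2: bb
B/III-1 un II-2×II-1: bb
B/III-2 un II-2×II-1: bb
⇒ B over [I-1,I-2,II-1,II-2,II-3,III-1,III-2]: 3 consistent
G/I-1 aff ·: Gg|GG
G/I-2 aff ·: Gg|GG
G/II-1 aff I-1×I-2: Gg|GG
G/II-2 un ·: gg
G/II-3 aff I-1×I-2: Gg|GG
G/III-1 aff II-2×II-1: Gg
G/III-2 aff II-2×II-1: Gg
⇒ G over [I-1,I-2,II-1,II-2,II-3,III-1,III-2]: 13 consistent

I-1 ∈ {Bb GG, Bb Gg, bb GG, bb Gg}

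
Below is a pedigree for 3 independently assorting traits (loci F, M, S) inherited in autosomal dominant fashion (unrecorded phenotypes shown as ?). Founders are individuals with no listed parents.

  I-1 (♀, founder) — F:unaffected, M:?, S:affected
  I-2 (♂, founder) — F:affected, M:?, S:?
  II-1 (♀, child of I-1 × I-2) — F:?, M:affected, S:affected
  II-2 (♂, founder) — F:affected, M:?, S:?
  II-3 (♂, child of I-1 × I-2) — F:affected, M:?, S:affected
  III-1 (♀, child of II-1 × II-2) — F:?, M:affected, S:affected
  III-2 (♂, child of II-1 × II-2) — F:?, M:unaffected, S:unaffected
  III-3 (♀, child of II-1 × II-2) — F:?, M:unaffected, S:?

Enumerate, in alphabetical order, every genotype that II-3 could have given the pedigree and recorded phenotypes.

F/I-1 un ·: ff
F/I-2 aff ·: Ff|FF
F/II-1 ? I-1×I-2: ff|Ff
F/II-2 aff ·: Ff|FF
F/II-3 aff I-1×I-2: Ff
F/III-1 ? II-1×II-2: ff|Ff|FF
F/III-2 ? II-1×II-2: ff|Ff|FF
F/III-3 ? II-1×II-2: ff|Ff|FF
⇒ F over [I-1,I-2,II-1,II-2,II-3,III-1,III-2,III-3]: 79 consistent
M/I-1 ? ·: mm|Mm|MM
M/I-2 ? ·: mm|Mm|MM
M/II-1 aff I-1×I-2: Mm
M/II-2 ? ·: mm|Mm
M/II-3 ? I-1×I-2: mm|Mm|MM
M/III-1 aff II-1×II-2: Mm|MM
M/III-2 un II-1×II-2: mm
M/III-3 un II-1×II-2: mm
⇒ M over [I-1,I-2,II-1,II-2,II-3,III-1,III-2,III-3]: 39 consistent
S/I-1 aff ·: Ss|SS
S/I-2 ? ·: ss|Ss|SS
S/II-1 aff I-1×I-2: Ss
S/II-2 ? ·: ss|Ss
S/II-3 aff I-1×I-2: Ss|SS
S/III-1 aff II-1×II-2: Ss|SS
S/III-2 un II-1×II-2: ss
S/III-3 ? II-1×II-2: ss|Ss|SS
⇒ S over [I-1,I-2,II-1,II-2,II-3,III-1,III-2,III-3]: 64 consistent

II-3 ∈ {Ff MM SS, Ff MM Ss, Ff Mm SS, Ff Mm Ss, Ff mm SS, Ff mm Ss}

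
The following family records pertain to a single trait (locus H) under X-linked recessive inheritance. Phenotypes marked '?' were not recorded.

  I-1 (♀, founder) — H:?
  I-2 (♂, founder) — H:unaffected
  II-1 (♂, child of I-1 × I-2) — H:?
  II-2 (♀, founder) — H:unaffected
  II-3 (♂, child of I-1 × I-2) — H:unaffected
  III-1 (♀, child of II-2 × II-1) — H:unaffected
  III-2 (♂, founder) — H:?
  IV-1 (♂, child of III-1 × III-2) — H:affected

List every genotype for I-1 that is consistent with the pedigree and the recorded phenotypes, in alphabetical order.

I-1 ∈ {X^HX^H, X^HX^h}

H/I-1 ? ·: X^HX^H|X^HX^h
H/I-2 un ·: X^HY
H/II-1 ? I-1×I-2: X^HY|X^hY
H/II-2 un ·: X^HX^H|X^HX^h
H/II-3 un I-1×I-2: X^HY
H/III-1 un II-2×II-1: X^HX^h
H/III-2 ? ·: X^HY|X^hY
H/IV-1 aff III-1×III-2: X^hY
⇒ H over [I-1,I-2,II-1,II-2,II-3,III-1,III-2,IV-1]: 8 consistent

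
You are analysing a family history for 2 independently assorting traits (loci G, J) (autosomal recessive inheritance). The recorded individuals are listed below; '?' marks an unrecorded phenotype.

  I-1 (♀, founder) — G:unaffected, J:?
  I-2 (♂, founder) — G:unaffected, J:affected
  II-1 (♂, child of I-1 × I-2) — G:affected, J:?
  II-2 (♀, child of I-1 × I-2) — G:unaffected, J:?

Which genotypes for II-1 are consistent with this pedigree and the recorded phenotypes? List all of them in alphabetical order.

G/I-1 un ·: Gg
G/I-2 un ·: Gg
G/II-1 aff I-1×I-2: gg
G/II-2 un I-1×I-2: GG|Gg
⇒ G over [I-1,I-2,II-1,II-2]: 2 consistent
J/I-1 ? ·: JJ|Jj|jj
J/I-2 aff ·: jj
J/II-1 ? I-1×I-2: Jj|jj
J/II-2 ? I-1×I-2: Jj|jj
⇒ J over [I-1,I-2,II-1,II-2]: 6 consistent

II-1 ∈ {gg Jj, gg jj}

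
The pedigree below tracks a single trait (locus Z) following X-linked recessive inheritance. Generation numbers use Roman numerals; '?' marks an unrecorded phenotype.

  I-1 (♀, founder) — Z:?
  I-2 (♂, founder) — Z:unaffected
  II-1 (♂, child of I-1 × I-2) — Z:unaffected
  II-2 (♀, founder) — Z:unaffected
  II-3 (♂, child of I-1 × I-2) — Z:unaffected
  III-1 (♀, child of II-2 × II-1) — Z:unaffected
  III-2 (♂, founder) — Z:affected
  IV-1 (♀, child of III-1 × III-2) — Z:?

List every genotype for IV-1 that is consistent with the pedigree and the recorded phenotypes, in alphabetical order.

IV-1 ∈ {X^ZX^z, X^zX^z}

Z/I-1 ? ·: X^ZX^Z|X^ZX^z
Z/I-2 un ·: X^ZY
Z/II-1 un I-1×I-2: X^ZY
Z/II-2 un ·: X^ZX^Z|X^ZX^z
Z/II-3 un I-1×I-2: X^ZY
Z/III-1 un II-2×II-1: X^ZX^Z|X^ZX^z
Z/III-2 aff ·: X^zY
Z/IV-1 ? III-1×III-2: X^ZX^z|X^zX^z
⇒ Z over [I-1,I-2,II-1,II-2,II-3,III-1,III-2,IV-1]: 8 consistent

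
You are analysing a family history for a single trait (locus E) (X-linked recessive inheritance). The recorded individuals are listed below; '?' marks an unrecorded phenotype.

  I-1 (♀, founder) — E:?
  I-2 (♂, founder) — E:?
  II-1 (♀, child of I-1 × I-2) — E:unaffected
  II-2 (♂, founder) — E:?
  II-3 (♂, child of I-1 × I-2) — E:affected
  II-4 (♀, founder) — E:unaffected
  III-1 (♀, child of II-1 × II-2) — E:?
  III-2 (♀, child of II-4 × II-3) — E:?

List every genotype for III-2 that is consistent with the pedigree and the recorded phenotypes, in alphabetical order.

III-2 ∈ {X^EX^e, X^eX^e}

E/I-1 ? ·: X^EX^e|X^eX^e
E/I-2 ? ·: X^EY|X^eY
E/II-1 un I-1×I-2: X^EX^E|X^EX^e
E/II-2 ? ·: X^EY|X^eY
E/II-3 aff I-1×I-2: X^eY
E/II-4 un ·: X^EX^E|X^EX^e
E/III-1 ? II-1×II-2: X^EX^E|X^EX^e|X^eX^e
E/III-2 ? II-4×II-3: X^EX^e|X^eX^e
⇒ E over [I-1,I-2,II-1,II-2,II-3,II-4,III-1,III-2]: 42 consistent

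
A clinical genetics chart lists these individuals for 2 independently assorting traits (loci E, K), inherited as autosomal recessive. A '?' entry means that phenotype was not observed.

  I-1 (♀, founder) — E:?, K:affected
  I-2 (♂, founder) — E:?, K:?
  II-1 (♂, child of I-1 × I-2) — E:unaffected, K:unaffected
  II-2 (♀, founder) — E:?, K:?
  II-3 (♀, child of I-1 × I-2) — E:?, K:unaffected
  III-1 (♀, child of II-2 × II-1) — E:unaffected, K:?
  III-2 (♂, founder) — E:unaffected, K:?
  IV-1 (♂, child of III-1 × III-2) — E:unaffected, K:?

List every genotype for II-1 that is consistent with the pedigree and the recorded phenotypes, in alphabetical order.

II-1 ∈ {EE Kk, Ee Kk}

E/I-1 ? ·: EE|Ee|ee
E/I-2 ? ·: EE|Ee|ee
E/II-1 un I-1×I-2: EE|Ee
E/II-2 ? ·: EE|Ee|ee
E/II-3 ? I-1×I-2: EE|Ee|ee
E/III-1 un II-2×II-1: EE|Ee
E/III-2 un ·: EE|Ee
E/IV-1 un III-1×III-2: EE|Ee
⇒ E over [I-1,I-2,II-1,II-2,II-3,III-1,III-2,IV-1]: 346 consistent
K/I-1 aff ·: kk
K/I-2 ? ·: KK|Kk
K/II-1 un I-1×I-2: Kk
K/II-2 ? ·: KK|Kk|kk
K/II-3 un I-1×I-2: Kk
K/III-1 ? II-2×II-1: KK|Kk|kk
K/III-2 ? ·: KK|Kk|kk
K/IV-1 ? III-1×III-2: KK|Kk|kk
⇒ K over [I-1,I-2,II-1,II-2,II-3,III-1,III-2,IV-1]: 74 consistent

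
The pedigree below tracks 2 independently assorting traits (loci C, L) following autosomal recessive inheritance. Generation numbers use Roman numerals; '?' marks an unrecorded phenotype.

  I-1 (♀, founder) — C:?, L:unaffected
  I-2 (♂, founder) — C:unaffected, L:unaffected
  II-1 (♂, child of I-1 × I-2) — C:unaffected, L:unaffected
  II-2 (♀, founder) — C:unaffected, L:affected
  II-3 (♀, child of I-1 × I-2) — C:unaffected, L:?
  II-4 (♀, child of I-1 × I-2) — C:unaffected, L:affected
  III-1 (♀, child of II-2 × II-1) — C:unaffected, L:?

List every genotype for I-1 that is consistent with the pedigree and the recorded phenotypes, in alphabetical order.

I-1 ∈ {CC Ll, Cc Ll, cc Ll}

C/I-1 ? ·: CC|Cc|cc
C/I-2 un ·: CC|Cc
C/II-1 un I-1×I-2: CC|Cc
C/II-2 un ·: CC|Cc
C/II-3 un I-1×I-2: CC|Cc
C/II-4 un I-1×I-2: CC|Cc
C/III-1 un II-2×II-1: CC|Cc
⇒ C over [I-1,I-2,II-1,II-2,II-3,II-4,III-1]: 95 consistent
L/I-1 un ·: Ll
L/I-2 un ·: Ll
L/II-1 un I-1×I-2: LL|Ll
L/II-2 aff ·: ll
L/II-3 ? I-1×I-2: LL|Ll|ll
L/II-4 aff I-1×I-2: ll
L/III-1 ? II-2×II-1: Ll|ll
⇒ L over [I-1,I-2,II-1,II-2,II-3,II-4,III-1]: 9 consistent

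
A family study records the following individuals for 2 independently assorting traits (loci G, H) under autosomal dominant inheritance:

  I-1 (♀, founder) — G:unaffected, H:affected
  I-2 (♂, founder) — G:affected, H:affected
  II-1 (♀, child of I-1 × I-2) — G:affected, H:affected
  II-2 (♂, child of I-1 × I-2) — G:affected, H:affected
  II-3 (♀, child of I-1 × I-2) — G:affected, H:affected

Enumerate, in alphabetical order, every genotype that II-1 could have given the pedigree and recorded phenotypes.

G/I-1 un ·: gg
G/I-2 aff ·: Gg|GG
G/II-1 aff I-1×I-2: Gg
G/II-2 aff I-1×I-2: Gg
G/II-3 aff I-1×I-2: Gg
⇒ G over [I-1,I-2,II-1,II-2,II-3]: 2 consistent
H/I-1 aff ·: Hh|HH
H/I-2 aff ·: Hh|HH
H/II-1 aff I-1×I-2: Hh|HH
H/II-2 aff I-1×I-2: Hh|HH
H/II-3 aff I-1×I-2: Hh|HH
⇒ H over [I-1,I-2,II-1,II-2,II-3]: 25 consistent

II-1 ∈ {Gg HH, Gg Hh}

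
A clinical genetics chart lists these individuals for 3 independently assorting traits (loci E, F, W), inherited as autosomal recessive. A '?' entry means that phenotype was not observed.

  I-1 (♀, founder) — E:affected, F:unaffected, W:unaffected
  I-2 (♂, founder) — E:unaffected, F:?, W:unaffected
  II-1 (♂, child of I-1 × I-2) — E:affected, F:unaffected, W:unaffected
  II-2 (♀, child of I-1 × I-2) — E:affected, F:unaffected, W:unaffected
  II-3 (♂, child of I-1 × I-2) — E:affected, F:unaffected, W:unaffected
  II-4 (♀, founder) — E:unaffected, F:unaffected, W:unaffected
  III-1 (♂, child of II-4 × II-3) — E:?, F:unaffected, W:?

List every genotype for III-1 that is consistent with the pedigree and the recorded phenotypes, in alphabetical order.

E/I-1 aff ·: ee
E/I-2 un ·: Ee
E/II-1 aff I-1×I-2: ee
E/II-2 aff I-1×I-2: ee
E/II-3 aff I-1×I-2: ee
E/II-4 un ·: EE|Ee
E/III-1 ? II-4×II-3: Ee|ee
⇒ E over [I-1,I-2,II-1,II-2,II-3,II-4,III-1]: 3 consistent
F/I-1 un ·: FF|Ff
F/I-2 ? ·: FF|Ff|ff
F/II-1 un I-1×I-2: FF|Ff
F/II-2 un I-1×I-2: FF|Ff
F/II-3 un I-1×I-2: FF|Ff
F/II-4 un ·: FF|Ff
F/III-1 un II-4×II-3: FF|Ff
⇒ F over [I-1,I-2,II-1,II-2,II-3,II-4,III-1]: 95 consistent
W/I-1 un ·: WW|Ww
W/I-2 un ·: WW|Ww
W/II-1 un I-1×I-2: WW|Ww
W/II-2 un I-1×I-2: WW|Ww
W/II-3 un I-1×I-2: WW|Ww
W/II-4 un ·: WW|Ww
W/III-1 ? II-4×II-3: WW|Ww|ww
⇒ W over [I-1,I-2,II-1,II-2,II-3,II-4,III-1]: 99 consistent

III-1 ∈ {Ee FF WW, Ee FF Ww, Ee FF ww, Ee Ff WW, Ee Ff Ww, Ee Ff ww, ee FF WW, ee FF Ww, ee FF ww, ee Ff WW, ee Ff Ww, ee Ff ww}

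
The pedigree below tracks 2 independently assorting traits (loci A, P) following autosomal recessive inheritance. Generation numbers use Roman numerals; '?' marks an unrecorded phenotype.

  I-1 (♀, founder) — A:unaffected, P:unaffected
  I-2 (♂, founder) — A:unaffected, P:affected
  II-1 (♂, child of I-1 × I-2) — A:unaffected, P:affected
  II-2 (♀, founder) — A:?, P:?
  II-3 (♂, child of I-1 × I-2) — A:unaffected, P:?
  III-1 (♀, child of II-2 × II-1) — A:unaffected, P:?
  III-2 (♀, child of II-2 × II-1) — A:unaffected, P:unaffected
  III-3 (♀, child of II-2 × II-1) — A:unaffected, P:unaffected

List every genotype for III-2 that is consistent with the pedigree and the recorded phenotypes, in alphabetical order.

A/I-1 un ·: AA|Aa
A/I-2 un ·: AA|Aa
A/II-1 un I-1×I-2: AA|Aa
A/II-2 ? ·: AA|Aa|aa
A/II-3 un I-1×I-2: AA|Aa
A/III-1 un II-2×II-1: AA|Aa
A/III-2 un II-2×II-1: AA|Aa
A/III-3 un II-2×II-1: AA|Aa
⇒ A over [I-1,I-2,II-1,II-2,II-3,III-1,III-2,III-3]: 172 consistent
P/I-1 un ·: Pp
P/I-2 aff ·: pp
P/II-1 aff I-1×I-2: pp
P/II-2 ? ·: PP|Pp
P/II-3 ? I-1×I-2: Pp|pp
P/III-1 ? II-2×II-1: Pp|pp
P/III-2 un II-2×II-1: Pp
P/III-3 un II-2×II-1: Pp
⇒ P over [I-1,I-2,II-1,II-2,II-3,III-1,III-2,III-3]: 6 consistent

III-2 ∈ {AA Pp, Aa Pp}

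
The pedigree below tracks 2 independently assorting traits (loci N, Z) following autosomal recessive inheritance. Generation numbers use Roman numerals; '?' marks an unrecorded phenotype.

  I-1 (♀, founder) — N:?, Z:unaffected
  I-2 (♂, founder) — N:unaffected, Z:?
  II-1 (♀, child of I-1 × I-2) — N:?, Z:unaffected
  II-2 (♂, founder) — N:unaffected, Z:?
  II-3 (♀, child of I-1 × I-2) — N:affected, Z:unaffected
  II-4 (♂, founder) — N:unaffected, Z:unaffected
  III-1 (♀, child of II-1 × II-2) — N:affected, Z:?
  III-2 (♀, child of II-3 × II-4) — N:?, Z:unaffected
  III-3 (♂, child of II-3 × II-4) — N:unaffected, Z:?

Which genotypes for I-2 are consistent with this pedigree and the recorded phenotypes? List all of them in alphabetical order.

N/I-1 ? ·: Nn|nn
N/I-2 un ·: Nn
N/II-1 ? I-1×I-2: Nn|nn
N/II-2 un ·: Nn
N/II-3 aff I-1×I-2: nn
N/II-4 un ·: NN|Nn
N/III-1 aff II-1×II-2: nn
N/III-2 ? II-3×II-4: Nn|nn
N/III-3 un II-3×II-4: Nn
⇒ N over [I-1,I-2,II-1,II-2,II-3,II-4,III-1,III-2,III-3]: 12 consistent
Z/I-1 un ·: ZZ|Zz
Z/I-2 ? ·: ZZ|Zz|zz
Z/II-1 un I-1×I-2: ZZ|Zz
Z/II-2 ? ·: ZZ|Zz|zz
Z/II-3 un I-1×I-2: ZZ|Zz
Z/II-4 un ·: ZZ|Zz
Z/III-1 ? II-1×II-2: ZZ|Zz|zz
Z/III-2 un II-3×II-4: ZZ|Zz
Z/III-3 ? II-3×II-4: ZZ|Zz|zz
⇒ Z over [I-1,I-2,II-1,II-2,II-3,II-4,III-1,III-2,III-3]: 655 consistent

I-2 ∈ {Nn ZZ, Nn Zz, Nn zz}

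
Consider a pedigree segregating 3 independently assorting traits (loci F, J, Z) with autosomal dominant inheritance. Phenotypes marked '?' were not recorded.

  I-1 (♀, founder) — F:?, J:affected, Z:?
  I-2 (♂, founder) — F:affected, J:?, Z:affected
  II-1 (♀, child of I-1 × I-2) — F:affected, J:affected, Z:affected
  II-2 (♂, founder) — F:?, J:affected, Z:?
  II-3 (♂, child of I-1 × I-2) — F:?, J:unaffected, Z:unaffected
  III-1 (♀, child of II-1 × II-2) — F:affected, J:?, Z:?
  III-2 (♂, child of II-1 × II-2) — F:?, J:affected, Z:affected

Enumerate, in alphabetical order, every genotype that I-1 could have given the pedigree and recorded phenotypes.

I-1 ∈ {FF Jj Zz, FF Jj zz, Ff Jj Zz, Ff Jj zz, ff Jj Zz, ff Jj zz}

F/I-1 ? ·: ff|Ff|FF
F/I-2 aff ·: Ff|FF
F/II-1 aff I-1×I-2: Ff|FF
F/II-2 ? ·: ff|Ff|FF
F/II-3 ? I-1×I-2: ff|Ff|FF
F/III-1 aff II-1×II-2: Ff|FF
F/III-2 ? II-1×II-2: ff|Ff|FF
⇒ F over [I-1,I-2,II-1,II-2,II-3,III-1,III-2]: 168 consistent
J/I-1 aff ·: Jj
J/I-2 ? ·: jj|Jj
J/II-1 aff I-1×I-2: Jj|JJ
J/II-2 aff ·: Jj|JJ
J/II-3 un I-1×I-2: jj
J/III-1 ? II-1×II-2: jj|Jj|JJ
J/III-2 aff II-1×II-2: Jj|JJ
⇒ J over [I-1,I-2,II-1,II-2,II-3,III-1,III-2]: 25 consistent
Z/I-1 ? ·: zz|Zz
Z/I-2 aff ·: Zz
Z/II-1 aff I-1×I-2: Zz|ZZ
Z/II-2 ? ·: zz|Zz|ZZ
Z/II-3 un I-1×I-2: zz
Z/III-1 ? II-1×II-2: zz|Zz|ZZ
Z/III-2 aff II-1×II-2: Zz|ZZ
⇒ Z over [I-1,I-2,II-1,II-2,II-3,III-1,III-2]: 30 consistent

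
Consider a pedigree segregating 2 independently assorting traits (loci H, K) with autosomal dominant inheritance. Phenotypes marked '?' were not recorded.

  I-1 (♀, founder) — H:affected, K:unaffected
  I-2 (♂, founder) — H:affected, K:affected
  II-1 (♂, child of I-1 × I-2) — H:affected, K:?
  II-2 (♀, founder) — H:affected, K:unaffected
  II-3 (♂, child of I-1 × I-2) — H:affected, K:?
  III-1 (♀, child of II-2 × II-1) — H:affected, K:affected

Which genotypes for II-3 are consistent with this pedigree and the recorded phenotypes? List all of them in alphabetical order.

H/I-1 aff ·: Hh|HH
H/I-2 aff ·: Hh|HH
H/II-1 aff I-1×I-2: Hh|HH
H/II-2 aff ·: Hh|HH
H/II-3 aff I-1×I-2: Hh|HH
H/III-1 aff II-2×II-1: Hh|HH
⇒ H over [I-1,I-2,II-1,II-2,II-3,III-1]: 45 consistent
K/I-1 un ·: kk
K/I-2 aff ·: Kk|KK
K/II-1 ? I-1×I-2: Kk
K/II-2 un ·: kk
K/II-3 ? I-1×I-2: kk|Kk
K/III-1 aff II-2×II-1: Kk
⇒ K over [I-1,I-2,II-1,II-2,II-3,III-1]: 3 consistent

II-3 ∈ {HH Kk, HH kk, Hh Kk, Hh kk}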